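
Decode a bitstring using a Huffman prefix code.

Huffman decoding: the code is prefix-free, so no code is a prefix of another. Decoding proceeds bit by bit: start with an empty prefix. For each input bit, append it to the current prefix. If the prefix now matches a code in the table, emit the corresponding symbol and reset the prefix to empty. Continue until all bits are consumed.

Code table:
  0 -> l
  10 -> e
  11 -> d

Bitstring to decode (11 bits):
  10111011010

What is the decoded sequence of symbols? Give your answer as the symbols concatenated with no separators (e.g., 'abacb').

Bit 0: prefix='1' (no match yet)
Bit 1: prefix='10' -> emit 'e', reset
Bit 2: prefix='1' (no match yet)
Bit 3: prefix='11' -> emit 'd', reset
Bit 4: prefix='1' (no match yet)
Bit 5: prefix='10' -> emit 'e', reset
Bit 6: prefix='1' (no match yet)
Bit 7: prefix='11' -> emit 'd', reset
Bit 8: prefix='0' -> emit 'l', reset
Bit 9: prefix='1' (no match yet)
Bit 10: prefix='10' -> emit 'e', reset

Answer: ededle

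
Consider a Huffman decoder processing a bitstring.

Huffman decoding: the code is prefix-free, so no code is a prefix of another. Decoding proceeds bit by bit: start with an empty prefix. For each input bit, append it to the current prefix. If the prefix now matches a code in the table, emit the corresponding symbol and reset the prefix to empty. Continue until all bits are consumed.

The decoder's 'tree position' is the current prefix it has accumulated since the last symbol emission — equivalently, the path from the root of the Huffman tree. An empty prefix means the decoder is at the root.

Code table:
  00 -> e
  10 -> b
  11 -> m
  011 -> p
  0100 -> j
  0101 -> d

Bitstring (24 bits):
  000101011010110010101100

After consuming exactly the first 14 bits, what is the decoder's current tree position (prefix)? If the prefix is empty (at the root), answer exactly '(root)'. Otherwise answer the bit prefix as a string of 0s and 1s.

Answer: 1

Derivation:
Bit 0: prefix='0' (no match yet)
Bit 1: prefix='00' -> emit 'e', reset
Bit 2: prefix='0' (no match yet)
Bit 3: prefix='01' (no match yet)
Bit 4: prefix='010' (no match yet)
Bit 5: prefix='0101' -> emit 'd', reset
Bit 6: prefix='0' (no match yet)
Bit 7: prefix='01' (no match yet)
Bit 8: prefix='011' -> emit 'p', reset
Bit 9: prefix='0' (no match yet)
Bit 10: prefix='01' (no match yet)
Bit 11: prefix='010' (no match yet)
Bit 12: prefix='0101' -> emit 'd', reset
Bit 13: prefix='1' (no match yet)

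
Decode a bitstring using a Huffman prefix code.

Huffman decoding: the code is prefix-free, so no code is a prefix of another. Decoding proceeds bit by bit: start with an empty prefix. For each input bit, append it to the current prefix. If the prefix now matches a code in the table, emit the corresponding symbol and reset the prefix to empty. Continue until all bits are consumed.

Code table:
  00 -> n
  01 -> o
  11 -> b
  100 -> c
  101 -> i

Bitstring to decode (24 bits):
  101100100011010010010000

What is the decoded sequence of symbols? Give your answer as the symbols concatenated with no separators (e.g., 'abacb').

Bit 0: prefix='1' (no match yet)
Bit 1: prefix='10' (no match yet)
Bit 2: prefix='101' -> emit 'i', reset
Bit 3: prefix='1' (no match yet)
Bit 4: prefix='10' (no match yet)
Bit 5: prefix='100' -> emit 'c', reset
Bit 6: prefix='1' (no match yet)
Bit 7: prefix='10' (no match yet)
Bit 8: prefix='100' -> emit 'c', reset
Bit 9: prefix='0' (no match yet)
Bit 10: prefix='01' -> emit 'o', reset
Bit 11: prefix='1' (no match yet)
Bit 12: prefix='10' (no match yet)
Bit 13: prefix='101' -> emit 'i', reset
Bit 14: prefix='0' (no match yet)
Bit 15: prefix='00' -> emit 'n', reset
Bit 16: prefix='1' (no match yet)
Bit 17: prefix='10' (no match yet)
Bit 18: prefix='100' -> emit 'c', reset
Bit 19: prefix='1' (no match yet)
Bit 20: prefix='10' (no match yet)
Bit 21: prefix='100' -> emit 'c', reset
Bit 22: prefix='0' (no match yet)
Bit 23: prefix='00' -> emit 'n', reset

Answer: iccoinccn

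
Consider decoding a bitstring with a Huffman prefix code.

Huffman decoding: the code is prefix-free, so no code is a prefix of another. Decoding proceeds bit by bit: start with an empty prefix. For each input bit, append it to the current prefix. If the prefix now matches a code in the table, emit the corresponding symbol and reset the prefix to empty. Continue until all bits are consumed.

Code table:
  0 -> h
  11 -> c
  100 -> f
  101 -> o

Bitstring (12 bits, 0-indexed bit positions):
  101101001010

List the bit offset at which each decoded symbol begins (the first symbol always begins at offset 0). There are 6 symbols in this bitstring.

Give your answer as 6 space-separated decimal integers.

Bit 0: prefix='1' (no match yet)
Bit 1: prefix='10' (no match yet)
Bit 2: prefix='101' -> emit 'o', reset
Bit 3: prefix='1' (no match yet)
Bit 4: prefix='10' (no match yet)
Bit 5: prefix='101' -> emit 'o', reset
Bit 6: prefix='0' -> emit 'h', reset
Bit 7: prefix='0' -> emit 'h', reset
Bit 8: prefix='1' (no match yet)
Bit 9: prefix='10' (no match yet)
Bit 10: prefix='101' -> emit 'o', reset
Bit 11: prefix='0' -> emit 'h', reset

Answer: 0 3 6 7 8 11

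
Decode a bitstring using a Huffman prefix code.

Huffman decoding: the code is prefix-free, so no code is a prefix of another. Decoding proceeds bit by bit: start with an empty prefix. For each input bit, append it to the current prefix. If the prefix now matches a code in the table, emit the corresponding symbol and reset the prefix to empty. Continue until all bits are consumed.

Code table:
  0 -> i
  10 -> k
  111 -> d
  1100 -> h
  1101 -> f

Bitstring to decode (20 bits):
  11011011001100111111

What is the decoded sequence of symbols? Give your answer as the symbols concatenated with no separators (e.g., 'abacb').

Bit 0: prefix='1' (no match yet)
Bit 1: prefix='11' (no match yet)
Bit 2: prefix='110' (no match yet)
Bit 3: prefix='1101' -> emit 'f', reset
Bit 4: prefix='1' (no match yet)
Bit 5: prefix='10' -> emit 'k', reset
Bit 6: prefix='1' (no match yet)
Bit 7: prefix='11' (no match yet)
Bit 8: prefix='110' (no match yet)
Bit 9: prefix='1100' -> emit 'h', reset
Bit 10: prefix='1' (no match yet)
Bit 11: prefix='11' (no match yet)
Bit 12: prefix='110' (no match yet)
Bit 13: prefix='1100' -> emit 'h', reset
Bit 14: prefix='1' (no match yet)
Bit 15: prefix='11' (no match yet)
Bit 16: prefix='111' -> emit 'd', reset
Bit 17: prefix='1' (no match yet)
Bit 18: prefix='11' (no match yet)
Bit 19: prefix='111' -> emit 'd', reset

Answer: fkhhdd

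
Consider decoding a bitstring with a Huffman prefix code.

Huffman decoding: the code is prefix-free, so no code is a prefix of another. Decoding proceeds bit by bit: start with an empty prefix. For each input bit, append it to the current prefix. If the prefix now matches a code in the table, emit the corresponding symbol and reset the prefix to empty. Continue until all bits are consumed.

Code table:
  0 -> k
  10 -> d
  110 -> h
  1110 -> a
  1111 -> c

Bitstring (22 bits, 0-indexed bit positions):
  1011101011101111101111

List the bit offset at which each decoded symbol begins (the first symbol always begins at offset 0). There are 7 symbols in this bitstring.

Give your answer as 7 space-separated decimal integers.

Bit 0: prefix='1' (no match yet)
Bit 1: prefix='10' -> emit 'd', reset
Bit 2: prefix='1' (no match yet)
Bit 3: prefix='11' (no match yet)
Bit 4: prefix='111' (no match yet)
Bit 5: prefix='1110' -> emit 'a', reset
Bit 6: prefix='1' (no match yet)
Bit 7: prefix='10' -> emit 'd', reset
Bit 8: prefix='1' (no match yet)
Bit 9: prefix='11' (no match yet)
Bit 10: prefix='111' (no match yet)
Bit 11: prefix='1110' -> emit 'a', reset
Bit 12: prefix='1' (no match yet)
Bit 13: prefix='11' (no match yet)
Bit 14: prefix='111' (no match yet)
Bit 15: prefix='1111' -> emit 'c', reset
Bit 16: prefix='1' (no match yet)
Bit 17: prefix='10' -> emit 'd', reset
Bit 18: prefix='1' (no match yet)
Bit 19: prefix='11' (no match yet)
Bit 20: prefix='111' (no match yet)
Bit 21: prefix='1111' -> emit 'c', reset

Answer: 0 2 6 8 12 16 18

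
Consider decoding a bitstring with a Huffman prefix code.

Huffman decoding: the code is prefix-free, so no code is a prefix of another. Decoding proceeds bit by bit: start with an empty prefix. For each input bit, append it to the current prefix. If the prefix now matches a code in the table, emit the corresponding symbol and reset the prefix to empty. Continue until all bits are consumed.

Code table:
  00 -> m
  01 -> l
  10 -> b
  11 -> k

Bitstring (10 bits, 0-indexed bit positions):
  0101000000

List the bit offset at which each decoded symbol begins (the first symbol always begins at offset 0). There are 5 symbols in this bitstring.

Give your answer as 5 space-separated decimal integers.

Bit 0: prefix='0' (no match yet)
Bit 1: prefix='01' -> emit 'l', reset
Bit 2: prefix='0' (no match yet)
Bit 3: prefix='01' -> emit 'l', reset
Bit 4: prefix='0' (no match yet)
Bit 5: prefix='00' -> emit 'm', reset
Bit 6: prefix='0' (no match yet)
Bit 7: prefix='00' -> emit 'm', reset
Bit 8: prefix='0' (no match yet)
Bit 9: prefix='00' -> emit 'm', reset

Answer: 0 2 4 6 8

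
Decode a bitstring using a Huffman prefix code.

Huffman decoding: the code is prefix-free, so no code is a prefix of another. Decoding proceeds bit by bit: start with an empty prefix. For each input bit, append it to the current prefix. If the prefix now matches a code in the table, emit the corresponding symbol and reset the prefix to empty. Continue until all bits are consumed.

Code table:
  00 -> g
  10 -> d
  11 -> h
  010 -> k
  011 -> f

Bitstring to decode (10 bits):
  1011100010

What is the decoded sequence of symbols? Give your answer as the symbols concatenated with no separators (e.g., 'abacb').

Answer: dhdgd

Derivation:
Bit 0: prefix='1' (no match yet)
Bit 1: prefix='10' -> emit 'd', reset
Bit 2: prefix='1' (no match yet)
Bit 3: prefix='11' -> emit 'h', reset
Bit 4: prefix='1' (no match yet)
Bit 5: prefix='10' -> emit 'd', reset
Bit 6: prefix='0' (no match yet)
Bit 7: prefix='00' -> emit 'g', reset
Bit 8: prefix='1' (no match yet)
Bit 9: prefix='10' -> emit 'd', reset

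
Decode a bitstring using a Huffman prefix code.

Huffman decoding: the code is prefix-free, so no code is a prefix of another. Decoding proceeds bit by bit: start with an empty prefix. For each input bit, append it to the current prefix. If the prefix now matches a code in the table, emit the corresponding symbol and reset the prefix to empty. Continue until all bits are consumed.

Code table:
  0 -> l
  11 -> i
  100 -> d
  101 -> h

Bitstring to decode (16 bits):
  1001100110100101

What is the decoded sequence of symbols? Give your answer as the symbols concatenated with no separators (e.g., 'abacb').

Bit 0: prefix='1' (no match yet)
Bit 1: prefix='10' (no match yet)
Bit 2: prefix='100' -> emit 'd', reset
Bit 3: prefix='1' (no match yet)
Bit 4: prefix='11' -> emit 'i', reset
Bit 5: prefix='0' -> emit 'l', reset
Bit 6: prefix='0' -> emit 'l', reset
Bit 7: prefix='1' (no match yet)
Bit 8: prefix='11' -> emit 'i', reset
Bit 9: prefix='0' -> emit 'l', reset
Bit 10: prefix='1' (no match yet)
Bit 11: prefix='10' (no match yet)
Bit 12: prefix='100' -> emit 'd', reset
Bit 13: prefix='1' (no match yet)
Bit 14: prefix='10' (no match yet)
Bit 15: prefix='101' -> emit 'h', reset

Answer: dillildh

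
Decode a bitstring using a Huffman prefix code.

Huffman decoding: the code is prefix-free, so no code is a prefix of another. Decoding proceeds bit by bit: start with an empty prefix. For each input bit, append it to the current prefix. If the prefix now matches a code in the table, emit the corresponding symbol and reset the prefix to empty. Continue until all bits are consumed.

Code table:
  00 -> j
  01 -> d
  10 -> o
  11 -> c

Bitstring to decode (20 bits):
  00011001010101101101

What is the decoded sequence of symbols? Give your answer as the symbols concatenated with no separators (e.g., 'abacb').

Bit 0: prefix='0' (no match yet)
Bit 1: prefix='00' -> emit 'j', reset
Bit 2: prefix='0' (no match yet)
Bit 3: prefix='01' -> emit 'd', reset
Bit 4: prefix='1' (no match yet)
Bit 5: prefix='10' -> emit 'o', reset
Bit 6: prefix='0' (no match yet)
Bit 7: prefix='01' -> emit 'd', reset
Bit 8: prefix='0' (no match yet)
Bit 9: prefix='01' -> emit 'd', reset
Bit 10: prefix='0' (no match yet)
Bit 11: prefix='01' -> emit 'd', reset
Bit 12: prefix='0' (no match yet)
Bit 13: prefix='01' -> emit 'd', reset
Bit 14: prefix='1' (no match yet)
Bit 15: prefix='10' -> emit 'o', reset
Bit 16: prefix='1' (no match yet)
Bit 17: prefix='11' -> emit 'c', reset
Bit 18: prefix='0' (no match yet)
Bit 19: prefix='01' -> emit 'd', reset

Answer: jdoddddocd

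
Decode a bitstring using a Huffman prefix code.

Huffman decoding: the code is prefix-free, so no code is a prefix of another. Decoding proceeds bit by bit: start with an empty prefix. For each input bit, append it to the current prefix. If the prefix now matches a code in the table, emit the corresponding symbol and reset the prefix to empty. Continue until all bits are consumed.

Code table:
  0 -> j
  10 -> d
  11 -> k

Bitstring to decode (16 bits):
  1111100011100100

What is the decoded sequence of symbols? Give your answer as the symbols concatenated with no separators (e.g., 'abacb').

Bit 0: prefix='1' (no match yet)
Bit 1: prefix='11' -> emit 'k', reset
Bit 2: prefix='1' (no match yet)
Bit 3: prefix='11' -> emit 'k', reset
Bit 4: prefix='1' (no match yet)
Bit 5: prefix='10' -> emit 'd', reset
Bit 6: prefix='0' -> emit 'j', reset
Bit 7: prefix='0' -> emit 'j', reset
Bit 8: prefix='1' (no match yet)
Bit 9: prefix='11' -> emit 'k', reset
Bit 10: prefix='1' (no match yet)
Bit 11: prefix='10' -> emit 'd', reset
Bit 12: prefix='0' -> emit 'j', reset
Bit 13: prefix='1' (no match yet)
Bit 14: prefix='10' -> emit 'd', reset
Bit 15: prefix='0' -> emit 'j', reset

Answer: kkdjjkdjdj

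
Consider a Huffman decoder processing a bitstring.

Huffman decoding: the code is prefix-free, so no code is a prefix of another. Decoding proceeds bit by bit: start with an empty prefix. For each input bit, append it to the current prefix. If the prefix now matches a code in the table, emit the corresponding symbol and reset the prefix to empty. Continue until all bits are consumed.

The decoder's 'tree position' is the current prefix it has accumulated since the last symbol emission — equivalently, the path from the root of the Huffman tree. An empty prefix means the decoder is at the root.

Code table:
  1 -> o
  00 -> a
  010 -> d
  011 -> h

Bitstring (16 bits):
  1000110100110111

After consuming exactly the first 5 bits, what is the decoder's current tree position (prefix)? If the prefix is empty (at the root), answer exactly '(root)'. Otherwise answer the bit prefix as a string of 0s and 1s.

Bit 0: prefix='1' -> emit 'o', reset
Bit 1: prefix='0' (no match yet)
Bit 2: prefix='00' -> emit 'a', reset
Bit 3: prefix='0' (no match yet)
Bit 4: prefix='01' (no match yet)

Answer: 01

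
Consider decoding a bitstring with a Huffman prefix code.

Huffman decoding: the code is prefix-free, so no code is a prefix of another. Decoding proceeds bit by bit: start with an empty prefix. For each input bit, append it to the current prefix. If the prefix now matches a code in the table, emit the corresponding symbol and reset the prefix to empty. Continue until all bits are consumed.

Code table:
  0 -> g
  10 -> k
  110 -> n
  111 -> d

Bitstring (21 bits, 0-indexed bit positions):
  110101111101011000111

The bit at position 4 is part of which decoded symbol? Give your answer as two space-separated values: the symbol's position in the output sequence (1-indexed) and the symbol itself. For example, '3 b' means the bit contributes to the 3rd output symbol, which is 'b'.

Answer: 2 k

Derivation:
Bit 0: prefix='1' (no match yet)
Bit 1: prefix='11' (no match yet)
Bit 2: prefix='110' -> emit 'n', reset
Bit 3: prefix='1' (no match yet)
Bit 4: prefix='10' -> emit 'k', reset
Bit 5: prefix='1' (no match yet)
Bit 6: prefix='11' (no match yet)
Bit 7: prefix='111' -> emit 'd', reset
Bit 8: prefix='1' (no match yet)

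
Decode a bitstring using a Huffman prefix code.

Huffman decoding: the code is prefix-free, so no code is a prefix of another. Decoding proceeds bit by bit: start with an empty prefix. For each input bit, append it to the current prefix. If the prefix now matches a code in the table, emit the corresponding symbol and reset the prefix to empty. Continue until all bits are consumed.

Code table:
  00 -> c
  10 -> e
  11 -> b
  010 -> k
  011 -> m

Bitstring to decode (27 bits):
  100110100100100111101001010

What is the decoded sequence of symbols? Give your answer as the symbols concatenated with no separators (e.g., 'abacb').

Bit 0: prefix='1' (no match yet)
Bit 1: prefix='10' -> emit 'e', reset
Bit 2: prefix='0' (no match yet)
Bit 3: prefix='01' (no match yet)
Bit 4: prefix='011' -> emit 'm', reset
Bit 5: prefix='0' (no match yet)
Bit 6: prefix='01' (no match yet)
Bit 7: prefix='010' -> emit 'k', reset
Bit 8: prefix='0' (no match yet)
Bit 9: prefix='01' (no match yet)
Bit 10: prefix='010' -> emit 'k', reset
Bit 11: prefix='0' (no match yet)
Bit 12: prefix='01' (no match yet)
Bit 13: prefix='010' -> emit 'k', reset
Bit 14: prefix='0' (no match yet)
Bit 15: prefix='01' (no match yet)
Bit 16: prefix='011' -> emit 'm', reset
Bit 17: prefix='1' (no match yet)
Bit 18: prefix='11' -> emit 'b', reset
Bit 19: prefix='0' (no match yet)
Bit 20: prefix='01' (no match yet)
Bit 21: prefix='010' -> emit 'k', reset
Bit 22: prefix='0' (no match yet)
Bit 23: prefix='01' (no match yet)
Bit 24: prefix='010' -> emit 'k', reset
Bit 25: prefix='1' (no match yet)
Bit 26: prefix='10' -> emit 'e', reset

Answer: emkkkmbkke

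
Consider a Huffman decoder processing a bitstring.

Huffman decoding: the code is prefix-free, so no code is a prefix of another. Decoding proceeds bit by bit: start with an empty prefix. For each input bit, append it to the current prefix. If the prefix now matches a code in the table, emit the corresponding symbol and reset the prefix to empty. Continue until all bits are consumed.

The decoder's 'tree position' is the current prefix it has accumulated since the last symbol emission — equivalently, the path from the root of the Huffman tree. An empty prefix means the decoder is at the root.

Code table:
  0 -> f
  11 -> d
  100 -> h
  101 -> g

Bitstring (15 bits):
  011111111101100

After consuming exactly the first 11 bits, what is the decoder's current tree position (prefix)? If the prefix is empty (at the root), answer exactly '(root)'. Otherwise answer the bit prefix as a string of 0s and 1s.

Answer: 10

Derivation:
Bit 0: prefix='0' -> emit 'f', reset
Bit 1: prefix='1' (no match yet)
Bit 2: prefix='11' -> emit 'd', reset
Bit 3: prefix='1' (no match yet)
Bit 4: prefix='11' -> emit 'd', reset
Bit 5: prefix='1' (no match yet)
Bit 6: prefix='11' -> emit 'd', reset
Bit 7: prefix='1' (no match yet)
Bit 8: prefix='11' -> emit 'd', reset
Bit 9: prefix='1' (no match yet)
Bit 10: prefix='10' (no match yet)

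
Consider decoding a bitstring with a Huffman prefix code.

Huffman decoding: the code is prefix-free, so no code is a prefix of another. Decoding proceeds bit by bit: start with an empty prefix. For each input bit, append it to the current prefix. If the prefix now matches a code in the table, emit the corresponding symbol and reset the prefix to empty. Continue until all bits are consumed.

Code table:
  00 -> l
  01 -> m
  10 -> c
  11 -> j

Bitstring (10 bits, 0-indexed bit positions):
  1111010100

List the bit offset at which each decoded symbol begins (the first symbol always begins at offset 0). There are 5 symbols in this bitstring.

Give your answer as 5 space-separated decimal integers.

Answer: 0 2 4 6 8

Derivation:
Bit 0: prefix='1' (no match yet)
Bit 1: prefix='11' -> emit 'j', reset
Bit 2: prefix='1' (no match yet)
Bit 3: prefix='11' -> emit 'j', reset
Bit 4: prefix='0' (no match yet)
Bit 5: prefix='01' -> emit 'm', reset
Bit 6: prefix='0' (no match yet)
Bit 7: prefix='01' -> emit 'm', reset
Bit 8: prefix='0' (no match yet)
Bit 9: prefix='00' -> emit 'l', reset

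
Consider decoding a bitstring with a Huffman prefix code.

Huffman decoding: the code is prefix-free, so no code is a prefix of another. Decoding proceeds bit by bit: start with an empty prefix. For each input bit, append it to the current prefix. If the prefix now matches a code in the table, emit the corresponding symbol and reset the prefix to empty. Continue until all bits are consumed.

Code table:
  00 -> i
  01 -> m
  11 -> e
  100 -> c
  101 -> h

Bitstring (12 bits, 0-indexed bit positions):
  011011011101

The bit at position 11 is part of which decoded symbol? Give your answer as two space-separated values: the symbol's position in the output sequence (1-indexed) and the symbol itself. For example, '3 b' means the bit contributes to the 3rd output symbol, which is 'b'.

Answer: 5 m

Derivation:
Bit 0: prefix='0' (no match yet)
Bit 1: prefix='01' -> emit 'm', reset
Bit 2: prefix='1' (no match yet)
Bit 3: prefix='10' (no match yet)
Bit 4: prefix='101' -> emit 'h', reset
Bit 5: prefix='1' (no match yet)
Bit 6: prefix='10' (no match yet)
Bit 7: prefix='101' -> emit 'h', reset
Bit 8: prefix='1' (no match yet)
Bit 9: prefix='11' -> emit 'e', reset
Bit 10: prefix='0' (no match yet)
Bit 11: prefix='01' -> emit 'm', reset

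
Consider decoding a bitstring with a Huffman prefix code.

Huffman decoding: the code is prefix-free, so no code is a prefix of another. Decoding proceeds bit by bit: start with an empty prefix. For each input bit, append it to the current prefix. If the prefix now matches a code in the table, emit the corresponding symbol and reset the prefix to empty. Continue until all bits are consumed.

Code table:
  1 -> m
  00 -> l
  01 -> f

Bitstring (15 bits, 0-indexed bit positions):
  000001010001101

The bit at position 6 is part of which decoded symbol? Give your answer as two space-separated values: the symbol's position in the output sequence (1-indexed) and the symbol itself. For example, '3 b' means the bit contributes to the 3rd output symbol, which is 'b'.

Bit 0: prefix='0' (no match yet)
Bit 1: prefix='00' -> emit 'l', reset
Bit 2: prefix='0' (no match yet)
Bit 3: prefix='00' -> emit 'l', reset
Bit 4: prefix='0' (no match yet)
Bit 5: prefix='01' -> emit 'f', reset
Bit 6: prefix='0' (no match yet)
Bit 7: prefix='01' -> emit 'f', reset
Bit 8: prefix='0' (no match yet)
Bit 9: prefix='00' -> emit 'l', reset
Bit 10: prefix='0' (no match yet)

Answer: 4 f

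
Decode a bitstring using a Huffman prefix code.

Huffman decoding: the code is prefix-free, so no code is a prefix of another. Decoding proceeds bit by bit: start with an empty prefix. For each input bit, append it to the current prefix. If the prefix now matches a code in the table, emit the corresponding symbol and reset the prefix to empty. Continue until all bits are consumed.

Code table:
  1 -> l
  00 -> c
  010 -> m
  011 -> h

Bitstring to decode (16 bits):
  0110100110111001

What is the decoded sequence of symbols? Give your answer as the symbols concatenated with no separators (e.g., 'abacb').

Bit 0: prefix='0' (no match yet)
Bit 1: prefix='01' (no match yet)
Bit 2: prefix='011' -> emit 'h', reset
Bit 3: prefix='0' (no match yet)
Bit 4: prefix='01' (no match yet)
Bit 5: prefix='010' -> emit 'm', reset
Bit 6: prefix='0' (no match yet)
Bit 7: prefix='01' (no match yet)
Bit 8: prefix='011' -> emit 'h', reset
Bit 9: prefix='0' (no match yet)
Bit 10: prefix='01' (no match yet)
Bit 11: prefix='011' -> emit 'h', reset
Bit 12: prefix='1' -> emit 'l', reset
Bit 13: prefix='0' (no match yet)
Bit 14: prefix='00' -> emit 'c', reset
Bit 15: prefix='1' -> emit 'l', reset

Answer: hmhhlcl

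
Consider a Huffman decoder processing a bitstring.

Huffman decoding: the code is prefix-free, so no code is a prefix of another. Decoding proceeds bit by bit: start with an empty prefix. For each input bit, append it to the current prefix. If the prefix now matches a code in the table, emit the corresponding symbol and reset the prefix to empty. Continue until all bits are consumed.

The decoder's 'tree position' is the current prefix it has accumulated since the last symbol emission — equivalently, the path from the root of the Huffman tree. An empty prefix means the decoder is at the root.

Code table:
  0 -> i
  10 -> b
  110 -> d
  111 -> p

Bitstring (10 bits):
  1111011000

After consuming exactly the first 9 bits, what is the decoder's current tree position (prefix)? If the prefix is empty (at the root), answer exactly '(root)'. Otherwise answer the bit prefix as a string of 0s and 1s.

Bit 0: prefix='1' (no match yet)
Bit 1: prefix='11' (no match yet)
Bit 2: prefix='111' -> emit 'p', reset
Bit 3: prefix='1' (no match yet)
Bit 4: prefix='10' -> emit 'b', reset
Bit 5: prefix='1' (no match yet)
Bit 6: prefix='11' (no match yet)
Bit 7: prefix='110' -> emit 'd', reset
Bit 8: prefix='0' -> emit 'i', reset

Answer: (root)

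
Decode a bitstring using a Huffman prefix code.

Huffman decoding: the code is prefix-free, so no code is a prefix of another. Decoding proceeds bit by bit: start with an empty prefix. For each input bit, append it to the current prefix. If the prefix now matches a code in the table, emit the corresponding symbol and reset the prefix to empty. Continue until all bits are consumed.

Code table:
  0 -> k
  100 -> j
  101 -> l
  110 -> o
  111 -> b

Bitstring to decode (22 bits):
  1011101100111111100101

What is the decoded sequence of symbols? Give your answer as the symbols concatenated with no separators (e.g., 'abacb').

Answer: lookbbjl

Derivation:
Bit 0: prefix='1' (no match yet)
Bit 1: prefix='10' (no match yet)
Bit 2: prefix='101' -> emit 'l', reset
Bit 3: prefix='1' (no match yet)
Bit 4: prefix='11' (no match yet)
Bit 5: prefix='110' -> emit 'o', reset
Bit 6: prefix='1' (no match yet)
Bit 7: prefix='11' (no match yet)
Bit 8: prefix='110' -> emit 'o', reset
Bit 9: prefix='0' -> emit 'k', reset
Bit 10: prefix='1' (no match yet)
Bit 11: prefix='11' (no match yet)
Bit 12: prefix='111' -> emit 'b', reset
Bit 13: prefix='1' (no match yet)
Bit 14: prefix='11' (no match yet)
Bit 15: prefix='111' -> emit 'b', reset
Bit 16: prefix='1' (no match yet)
Bit 17: prefix='10' (no match yet)
Bit 18: prefix='100' -> emit 'j', reset
Bit 19: prefix='1' (no match yet)
Bit 20: prefix='10' (no match yet)
Bit 21: prefix='101' -> emit 'l', reset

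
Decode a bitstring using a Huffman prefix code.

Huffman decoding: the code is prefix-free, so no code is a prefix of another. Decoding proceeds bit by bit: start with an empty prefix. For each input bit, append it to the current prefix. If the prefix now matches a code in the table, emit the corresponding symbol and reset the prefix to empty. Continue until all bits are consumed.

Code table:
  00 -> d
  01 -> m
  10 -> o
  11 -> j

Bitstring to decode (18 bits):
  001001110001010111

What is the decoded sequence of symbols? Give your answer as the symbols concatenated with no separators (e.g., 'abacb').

Answer: domjdmmmj

Derivation:
Bit 0: prefix='0' (no match yet)
Bit 1: prefix='00' -> emit 'd', reset
Bit 2: prefix='1' (no match yet)
Bit 3: prefix='10' -> emit 'o', reset
Bit 4: prefix='0' (no match yet)
Bit 5: prefix='01' -> emit 'm', reset
Bit 6: prefix='1' (no match yet)
Bit 7: prefix='11' -> emit 'j', reset
Bit 8: prefix='0' (no match yet)
Bit 9: prefix='00' -> emit 'd', reset
Bit 10: prefix='0' (no match yet)
Bit 11: prefix='01' -> emit 'm', reset
Bit 12: prefix='0' (no match yet)
Bit 13: prefix='01' -> emit 'm', reset
Bit 14: prefix='0' (no match yet)
Bit 15: prefix='01' -> emit 'm', reset
Bit 16: prefix='1' (no match yet)
Bit 17: prefix='11' -> emit 'j', reset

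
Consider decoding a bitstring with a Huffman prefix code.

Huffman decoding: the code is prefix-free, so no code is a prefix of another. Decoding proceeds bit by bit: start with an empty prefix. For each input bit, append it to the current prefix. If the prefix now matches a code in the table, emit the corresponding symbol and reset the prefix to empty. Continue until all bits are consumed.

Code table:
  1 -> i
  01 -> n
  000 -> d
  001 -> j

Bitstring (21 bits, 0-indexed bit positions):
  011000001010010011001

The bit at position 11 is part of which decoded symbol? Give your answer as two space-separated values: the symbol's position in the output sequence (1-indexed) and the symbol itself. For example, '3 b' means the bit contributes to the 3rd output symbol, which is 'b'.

Answer: 6 j

Derivation:
Bit 0: prefix='0' (no match yet)
Bit 1: prefix='01' -> emit 'n', reset
Bit 2: prefix='1' -> emit 'i', reset
Bit 3: prefix='0' (no match yet)
Bit 4: prefix='00' (no match yet)
Bit 5: prefix='000' -> emit 'd', reset
Bit 6: prefix='0' (no match yet)
Bit 7: prefix='00' (no match yet)
Bit 8: prefix='001' -> emit 'j', reset
Bit 9: prefix='0' (no match yet)
Bit 10: prefix='01' -> emit 'n', reset
Bit 11: prefix='0' (no match yet)
Bit 12: prefix='00' (no match yet)
Bit 13: prefix='001' -> emit 'j', reset
Bit 14: prefix='0' (no match yet)
Bit 15: prefix='00' (no match yet)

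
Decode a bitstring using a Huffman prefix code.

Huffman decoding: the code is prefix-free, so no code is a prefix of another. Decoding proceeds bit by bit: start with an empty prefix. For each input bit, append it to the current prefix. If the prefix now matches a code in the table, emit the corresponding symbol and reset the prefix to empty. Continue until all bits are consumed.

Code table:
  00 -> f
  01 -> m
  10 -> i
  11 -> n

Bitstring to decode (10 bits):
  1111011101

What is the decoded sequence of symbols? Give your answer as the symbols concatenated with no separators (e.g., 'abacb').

Bit 0: prefix='1' (no match yet)
Bit 1: prefix='11' -> emit 'n', reset
Bit 2: prefix='1' (no match yet)
Bit 3: prefix='11' -> emit 'n', reset
Bit 4: prefix='0' (no match yet)
Bit 5: prefix='01' -> emit 'm', reset
Bit 6: prefix='1' (no match yet)
Bit 7: prefix='11' -> emit 'n', reset
Bit 8: prefix='0' (no match yet)
Bit 9: prefix='01' -> emit 'm', reset

Answer: nnmnm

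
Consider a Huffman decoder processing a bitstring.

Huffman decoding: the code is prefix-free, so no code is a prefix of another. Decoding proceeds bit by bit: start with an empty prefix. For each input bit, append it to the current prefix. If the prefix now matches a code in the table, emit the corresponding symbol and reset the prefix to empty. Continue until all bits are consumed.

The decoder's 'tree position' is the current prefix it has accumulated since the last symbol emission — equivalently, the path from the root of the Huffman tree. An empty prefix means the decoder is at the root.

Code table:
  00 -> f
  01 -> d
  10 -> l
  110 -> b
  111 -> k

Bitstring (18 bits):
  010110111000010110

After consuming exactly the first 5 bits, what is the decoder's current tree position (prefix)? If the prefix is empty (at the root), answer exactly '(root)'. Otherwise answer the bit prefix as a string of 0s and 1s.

Answer: 1

Derivation:
Bit 0: prefix='0' (no match yet)
Bit 1: prefix='01' -> emit 'd', reset
Bit 2: prefix='0' (no match yet)
Bit 3: prefix='01' -> emit 'd', reset
Bit 4: prefix='1' (no match yet)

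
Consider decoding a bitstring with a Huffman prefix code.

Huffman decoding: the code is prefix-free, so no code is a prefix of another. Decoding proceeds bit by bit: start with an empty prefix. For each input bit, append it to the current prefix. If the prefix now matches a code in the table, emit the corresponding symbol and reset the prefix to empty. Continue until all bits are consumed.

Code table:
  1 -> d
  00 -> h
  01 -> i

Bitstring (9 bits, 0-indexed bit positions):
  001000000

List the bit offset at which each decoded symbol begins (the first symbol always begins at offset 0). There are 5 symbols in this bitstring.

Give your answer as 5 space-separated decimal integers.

Bit 0: prefix='0' (no match yet)
Bit 1: prefix='00' -> emit 'h', reset
Bit 2: prefix='1' -> emit 'd', reset
Bit 3: prefix='0' (no match yet)
Bit 4: prefix='00' -> emit 'h', reset
Bit 5: prefix='0' (no match yet)
Bit 6: prefix='00' -> emit 'h', reset
Bit 7: prefix='0' (no match yet)
Bit 8: prefix='00' -> emit 'h', reset

Answer: 0 2 3 5 7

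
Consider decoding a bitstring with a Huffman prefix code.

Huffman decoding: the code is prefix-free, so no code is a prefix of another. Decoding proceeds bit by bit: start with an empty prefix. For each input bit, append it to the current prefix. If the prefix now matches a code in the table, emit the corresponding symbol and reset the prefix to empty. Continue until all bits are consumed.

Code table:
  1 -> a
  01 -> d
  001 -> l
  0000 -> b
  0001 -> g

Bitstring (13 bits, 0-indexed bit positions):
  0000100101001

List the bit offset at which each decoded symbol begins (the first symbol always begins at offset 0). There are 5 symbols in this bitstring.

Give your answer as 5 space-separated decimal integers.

Answer: 0 4 5 8 10

Derivation:
Bit 0: prefix='0' (no match yet)
Bit 1: prefix='00' (no match yet)
Bit 2: prefix='000' (no match yet)
Bit 3: prefix='0000' -> emit 'b', reset
Bit 4: prefix='1' -> emit 'a', reset
Bit 5: prefix='0' (no match yet)
Bit 6: prefix='00' (no match yet)
Bit 7: prefix='001' -> emit 'l', reset
Bit 8: prefix='0' (no match yet)
Bit 9: prefix='01' -> emit 'd', reset
Bit 10: prefix='0' (no match yet)
Bit 11: prefix='00' (no match yet)
Bit 12: prefix='001' -> emit 'l', reset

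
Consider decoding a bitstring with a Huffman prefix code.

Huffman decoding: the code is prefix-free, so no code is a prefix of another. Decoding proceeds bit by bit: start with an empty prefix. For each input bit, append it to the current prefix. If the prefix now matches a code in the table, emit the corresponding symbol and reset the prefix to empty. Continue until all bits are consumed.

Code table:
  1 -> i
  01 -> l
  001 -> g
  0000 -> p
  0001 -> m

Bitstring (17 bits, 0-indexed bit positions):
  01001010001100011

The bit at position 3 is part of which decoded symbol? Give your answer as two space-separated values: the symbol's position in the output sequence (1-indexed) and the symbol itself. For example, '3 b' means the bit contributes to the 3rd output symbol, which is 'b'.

Bit 0: prefix='0' (no match yet)
Bit 1: prefix='01' -> emit 'l', reset
Bit 2: prefix='0' (no match yet)
Bit 3: prefix='00' (no match yet)
Bit 4: prefix='001' -> emit 'g', reset
Bit 5: prefix='0' (no match yet)
Bit 6: prefix='01' -> emit 'l', reset
Bit 7: prefix='0' (no match yet)

Answer: 2 g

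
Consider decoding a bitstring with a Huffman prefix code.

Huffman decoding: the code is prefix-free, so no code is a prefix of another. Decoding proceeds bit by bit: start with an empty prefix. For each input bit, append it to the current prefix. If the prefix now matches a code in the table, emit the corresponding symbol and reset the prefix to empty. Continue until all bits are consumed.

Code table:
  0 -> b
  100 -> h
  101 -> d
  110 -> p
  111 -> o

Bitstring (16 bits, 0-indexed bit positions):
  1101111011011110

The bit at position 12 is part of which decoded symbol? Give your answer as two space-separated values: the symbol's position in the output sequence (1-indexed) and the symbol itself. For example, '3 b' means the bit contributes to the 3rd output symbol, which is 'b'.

Answer: 5 o

Derivation:
Bit 0: prefix='1' (no match yet)
Bit 1: prefix='11' (no match yet)
Bit 2: prefix='110' -> emit 'p', reset
Bit 3: prefix='1' (no match yet)
Bit 4: prefix='11' (no match yet)
Bit 5: prefix='111' -> emit 'o', reset
Bit 6: prefix='1' (no match yet)
Bit 7: prefix='10' (no match yet)
Bit 8: prefix='101' -> emit 'd', reset
Bit 9: prefix='1' (no match yet)
Bit 10: prefix='10' (no match yet)
Bit 11: prefix='101' -> emit 'd', reset
Bit 12: prefix='1' (no match yet)
Bit 13: prefix='11' (no match yet)
Bit 14: prefix='111' -> emit 'o', reset
Bit 15: prefix='0' -> emit 'b', reset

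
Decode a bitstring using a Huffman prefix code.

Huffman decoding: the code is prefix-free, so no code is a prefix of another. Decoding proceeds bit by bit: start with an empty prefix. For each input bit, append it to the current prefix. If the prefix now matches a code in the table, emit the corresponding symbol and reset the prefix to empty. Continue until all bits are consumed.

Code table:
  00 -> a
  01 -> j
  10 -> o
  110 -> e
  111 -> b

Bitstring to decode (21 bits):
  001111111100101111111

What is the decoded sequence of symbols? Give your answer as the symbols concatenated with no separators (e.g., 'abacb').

Answer: abbejjbb

Derivation:
Bit 0: prefix='0' (no match yet)
Bit 1: prefix='00' -> emit 'a', reset
Bit 2: prefix='1' (no match yet)
Bit 3: prefix='11' (no match yet)
Bit 4: prefix='111' -> emit 'b', reset
Bit 5: prefix='1' (no match yet)
Bit 6: prefix='11' (no match yet)
Bit 7: prefix='111' -> emit 'b', reset
Bit 8: prefix='1' (no match yet)
Bit 9: prefix='11' (no match yet)
Bit 10: prefix='110' -> emit 'e', reset
Bit 11: prefix='0' (no match yet)
Bit 12: prefix='01' -> emit 'j', reset
Bit 13: prefix='0' (no match yet)
Bit 14: prefix='01' -> emit 'j', reset
Bit 15: prefix='1' (no match yet)
Bit 16: prefix='11' (no match yet)
Bit 17: prefix='111' -> emit 'b', reset
Bit 18: prefix='1' (no match yet)
Bit 19: prefix='11' (no match yet)
Bit 20: prefix='111' -> emit 'b', reset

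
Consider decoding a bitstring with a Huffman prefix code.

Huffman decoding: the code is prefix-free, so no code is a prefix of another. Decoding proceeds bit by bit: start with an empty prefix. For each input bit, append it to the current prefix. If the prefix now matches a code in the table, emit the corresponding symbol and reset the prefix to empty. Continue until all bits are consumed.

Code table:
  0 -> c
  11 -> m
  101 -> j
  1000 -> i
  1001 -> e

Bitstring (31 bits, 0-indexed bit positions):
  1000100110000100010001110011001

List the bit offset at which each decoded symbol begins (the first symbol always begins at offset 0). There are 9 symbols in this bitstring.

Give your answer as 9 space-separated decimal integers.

Bit 0: prefix='1' (no match yet)
Bit 1: prefix='10' (no match yet)
Bit 2: prefix='100' (no match yet)
Bit 3: prefix='1000' -> emit 'i', reset
Bit 4: prefix='1' (no match yet)
Bit 5: prefix='10' (no match yet)
Bit 6: prefix='100' (no match yet)
Bit 7: prefix='1001' -> emit 'e', reset
Bit 8: prefix='1' (no match yet)
Bit 9: prefix='10' (no match yet)
Bit 10: prefix='100' (no match yet)
Bit 11: prefix='1000' -> emit 'i', reset
Bit 12: prefix='0' -> emit 'c', reset
Bit 13: prefix='1' (no match yet)
Bit 14: prefix='10' (no match yet)
Bit 15: prefix='100' (no match yet)
Bit 16: prefix='1000' -> emit 'i', reset
Bit 17: prefix='1' (no match yet)
Bit 18: prefix='10' (no match yet)
Bit 19: prefix='100' (no match yet)
Bit 20: prefix='1000' -> emit 'i', reset
Bit 21: prefix='1' (no match yet)
Bit 22: prefix='11' -> emit 'm', reset
Bit 23: prefix='1' (no match yet)
Bit 24: prefix='10' (no match yet)
Bit 25: prefix='100' (no match yet)
Bit 26: prefix='1001' -> emit 'e', reset
Bit 27: prefix='1' (no match yet)
Bit 28: prefix='10' (no match yet)
Bit 29: prefix='100' (no match yet)
Bit 30: prefix='1001' -> emit 'e', reset

Answer: 0 4 8 12 13 17 21 23 27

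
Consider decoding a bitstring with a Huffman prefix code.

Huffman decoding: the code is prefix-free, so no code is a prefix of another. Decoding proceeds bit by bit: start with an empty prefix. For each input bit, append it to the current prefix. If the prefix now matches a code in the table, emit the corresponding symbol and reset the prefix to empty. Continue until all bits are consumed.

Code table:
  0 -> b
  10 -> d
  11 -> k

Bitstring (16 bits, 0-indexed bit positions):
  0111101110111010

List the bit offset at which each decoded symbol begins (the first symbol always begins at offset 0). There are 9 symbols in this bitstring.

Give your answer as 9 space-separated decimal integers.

Answer: 0 1 3 5 6 8 10 12 14

Derivation:
Bit 0: prefix='0' -> emit 'b', reset
Bit 1: prefix='1' (no match yet)
Bit 2: prefix='11' -> emit 'k', reset
Bit 3: prefix='1' (no match yet)
Bit 4: prefix='11' -> emit 'k', reset
Bit 5: prefix='0' -> emit 'b', reset
Bit 6: prefix='1' (no match yet)
Bit 7: prefix='11' -> emit 'k', reset
Bit 8: prefix='1' (no match yet)
Bit 9: prefix='10' -> emit 'd', reset
Bit 10: prefix='1' (no match yet)
Bit 11: prefix='11' -> emit 'k', reset
Bit 12: prefix='1' (no match yet)
Bit 13: prefix='10' -> emit 'd', reset
Bit 14: prefix='1' (no match yet)
Bit 15: prefix='10' -> emit 'd', reset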